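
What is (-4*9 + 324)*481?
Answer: 138528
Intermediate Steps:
(-4*9 + 324)*481 = (-36 + 324)*481 = 288*481 = 138528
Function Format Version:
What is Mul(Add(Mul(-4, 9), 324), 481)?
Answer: 138528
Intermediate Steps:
Mul(Add(Mul(-4, 9), 324), 481) = Mul(Add(-36, 324), 481) = Mul(288, 481) = 138528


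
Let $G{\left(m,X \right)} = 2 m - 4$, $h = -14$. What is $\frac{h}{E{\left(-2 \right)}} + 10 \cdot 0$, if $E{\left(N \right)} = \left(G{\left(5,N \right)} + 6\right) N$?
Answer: $\frac{7}{12} \approx 0.58333$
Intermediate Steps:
$G{\left(m,X \right)} = -4 + 2 m$
$E{\left(N \right)} = 12 N$ ($E{\left(N \right)} = \left(\left(-4 + 2 \cdot 5\right) + 6\right) N = \left(\left(-4 + 10\right) + 6\right) N = \left(6 + 6\right) N = 12 N$)
$\frac{h}{E{\left(-2 \right)}} + 10 \cdot 0 = - \frac{14}{12 \left(-2\right)} + 10 \cdot 0 = - \frac{14}{-24} + 0 = \left(-14\right) \left(- \frac{1}{24}\right) + 0 = \frac{7}{12} + 0 = \frac{7}{12}$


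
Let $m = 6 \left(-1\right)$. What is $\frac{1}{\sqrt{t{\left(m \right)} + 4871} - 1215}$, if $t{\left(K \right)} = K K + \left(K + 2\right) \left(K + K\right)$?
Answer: $- \frac{243}{294254} - \frac{\sqrt{4955}}{1471270} \approx -0.00087366$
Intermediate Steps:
$m = -6$
$t{\left(K \right)} = K^{2} + 2 K \left(2 + K\right)$ ($t{\left(K \right)} = K^{2} + \left(2 + K\right) 2 K = K^{2} + 2 K \left(2 + K\right)$)
$\frac{1}{\sqrt{t{\left(m \right)} + 4871} - 1215} = \frac{1}{\sqrt{- 6 \left(4 + 3 \left(-6\right)\right) + 4871} - 1215} = \frac{1}{\sqrt{- 6 \left(4 - 18\right) + 4871} - 1215} = \frac{1}{\sqrt{\left(-6\right) \left(-14\right) + 4871} - 1215} = \frac{1}{\sqrt{84 + 4871} - 1215} = \frac{1}{\sqrt{4955} - 1215} = \frac{1}{-1215 + \sqrt{4955}}$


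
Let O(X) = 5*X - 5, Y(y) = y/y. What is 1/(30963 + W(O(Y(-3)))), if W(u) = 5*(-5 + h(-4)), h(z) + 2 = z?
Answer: 1/30908 ≈ 3.2354e-5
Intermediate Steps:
h(z) = -2 + z
Y(y) = 1
O(X) = -5 + 5*X
W(u) = -55 (W(u) = 5*(-5 + (-2 - 4)) = 5*(-5 - 6) = 5*(-11) = -55)
1/(30963 + W(O(Y(-3)))) = 1/(30963 - 55) = 1/30908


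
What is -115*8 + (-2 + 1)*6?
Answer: -926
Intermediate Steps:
-115*8 + (-2 + 1)*6 = -920 - 1*6 = -920 - 6 = -926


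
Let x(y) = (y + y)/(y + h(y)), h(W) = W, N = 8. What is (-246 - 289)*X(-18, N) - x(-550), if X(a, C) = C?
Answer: -4281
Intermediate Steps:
x(y) = 1 (x(y) = (y + y)/(y + y) = (2*y)/((2*y)) = (2*y)*(1/(2*y)) = 1)
(-246 - 289)*X(-18, N) - x(-550) = (-246 - 289)*8 - 1*1 = -535*8 - 1 = -4280 - 1 = -4281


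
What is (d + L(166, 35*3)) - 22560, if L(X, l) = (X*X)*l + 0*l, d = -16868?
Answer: 2853952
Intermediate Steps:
L(X, l) = l*X² (L(X, l) = X²*l + 0 = l*X² + 0 = l*X²)
(d + L(166, 35*3)) - 22560 = (-16868 + (35*3)*166²) - 22560 = (-16868 + 105*27556) - 22560 = (-16868 + 2893380) - 22560 = 2876512 - 22560 = 2853952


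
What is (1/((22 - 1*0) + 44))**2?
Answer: 1/4356 ≈ 0.00022957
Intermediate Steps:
(1/((22 - 1*0) + 44))**2 = (1/((22 + 0) + 44))**2 = (1/(22 + 44))**2 = (1/66)**2 = 1/4356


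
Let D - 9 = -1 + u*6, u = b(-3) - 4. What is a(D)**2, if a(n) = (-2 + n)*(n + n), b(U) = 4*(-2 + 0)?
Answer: 71368704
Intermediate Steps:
b(U) = -8 (b(U) = 4*(-2) = -8)
u = -12 (u = -8 - 4 = -12)
D = -64 (D = 9 + (-1 - 12*6) = 9 + (-1 - 72) = 9 - 73 = -64)
a(n) = 2*n*(-2 + n) (a(n) = (-2 + n)*(2*n) = 2*n*(-2 + n))
a(D)**2 = (2*(-64)*(-2 - 64))**2 = (2*(-64)*(-66))**2 = 8448**2 = 71368704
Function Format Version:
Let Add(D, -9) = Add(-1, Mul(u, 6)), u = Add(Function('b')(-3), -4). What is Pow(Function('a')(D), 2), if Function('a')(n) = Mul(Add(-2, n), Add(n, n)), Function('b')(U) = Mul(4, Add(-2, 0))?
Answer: 71368704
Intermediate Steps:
Function('b')(U) = -8 (Function('b')(U) = Mul(4, -2) = -8)
u = -12 (u = Add(-8, -4) = -12)
D = -64 (D = Add(9, Add(-1, Mul(-12, 6))) = Add(9, Add(-1, -72)) = Add(9, -73) = -64)
Function('a')(n) = Mul(2, n, Add(-2, n)) (Function('a')(n) = Mul(Add(-2, n), Mul(2, n)) = Mul(2, n, Add(-2, n)))
Pow(Function('a')(D), 2) = Pow(Mul(2, -64, Add(-2, -64)), 2) = Pow(Mul(2, -64, -66), 2) = Pow(8448, 2) = 71368704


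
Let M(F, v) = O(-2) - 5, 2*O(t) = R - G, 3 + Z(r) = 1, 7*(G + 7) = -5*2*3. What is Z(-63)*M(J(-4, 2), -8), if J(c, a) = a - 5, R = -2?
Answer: 5/7 ≈ 0.71429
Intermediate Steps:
G = -79/7 (G = -7 + (-5*2*3)/7 = -7 + (-10*3)/7 = -7 + (1/7)*(-30) = -7 - 30/7 = -79/7 ≈ -11.286)
Z(r) = -2 (Z(r) = -3 + 1 = -2)
O(t) = 65/14 (O(t) = (-2 - 1*(-79/7))/2 = (-2 + 79/7)/2 = (1/2)*(65/7) = 65/14)
J(c, a) = -5 + a
M(F, v) = -5/14 (M(F, v) = 65/14 - 5 = -5/14)
Z(-63)*M(J(-4, 2), -8) = -2*(-5/14) = 5/7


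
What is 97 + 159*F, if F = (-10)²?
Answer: 15997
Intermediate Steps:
F = 100
97 + 159*F = 97 + 159*100 = 97 + 15900 = 15997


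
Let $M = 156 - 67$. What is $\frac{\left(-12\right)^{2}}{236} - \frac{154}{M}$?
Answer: $- \frac{5882}{5251} \approx -1.1202$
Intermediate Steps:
$M = 89$
$\frac{\left(-12\right)^{2}}{236} - \frac{154}{M} = \frac{\left(-12\right)^{2}}{236} - \frac{154}{89} = 144 \cdot \frac{1}{236} - \frac{154}{89} = \frac{36}{59} - \frac{154}{89} = - \frac{5882}{5251}$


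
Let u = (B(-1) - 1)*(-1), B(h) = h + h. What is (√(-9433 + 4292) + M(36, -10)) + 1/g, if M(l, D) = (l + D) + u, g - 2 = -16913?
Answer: 490418/16911 + I*√5141 ≈ 29.0 + 71.701*I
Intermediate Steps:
B(h) = 2*h
g = -16911 (g = 2 - 16913 = -16911)
u = 3 (u = (2*(-1) - 1)*(-1) = (-2 - 1)*(-1) = -3*(-1) = 3)
M(l, D) = 3 + D + l (M(l, D) = (l + D) + 3 = (D + l) + 3 = 3 + D + l)
(√(-9433 + 4292) + M(36, -10)) + 1/g = (√(-9433 + 4292) + (3 - 10 + 36)) + 1/(-16911) = (√(-5141) + 29) - 1/16911 = (I*√5141 + 29) - 1/16911 = (29 + I*√5141) - 1/16911 = 490418/16911 + I*√5141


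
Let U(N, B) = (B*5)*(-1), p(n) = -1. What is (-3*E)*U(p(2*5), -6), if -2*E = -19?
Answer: -855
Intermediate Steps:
E = 19/2 (E = -1/2*(-19) = 19/2 ≈ 9.5000)
U(N, B) = -5*B (U(N, B) = (5*B)*(-1) = -5*B)
(-3*E)*U(p(2*5), -6) = (-3*19/2)*(-5*(-6)) = -57/2*30 = -855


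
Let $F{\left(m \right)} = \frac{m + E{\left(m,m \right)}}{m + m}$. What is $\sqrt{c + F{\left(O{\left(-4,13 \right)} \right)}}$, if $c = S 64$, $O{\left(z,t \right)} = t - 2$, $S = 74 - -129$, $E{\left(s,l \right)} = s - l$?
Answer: $\frac{\sqrt{51970}}{2} \approx 113.98$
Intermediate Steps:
$S = 203$ ($S = 74 + 129 = 203$)
$O{\left(z,t \right)} = -2 + t$ ($O{\left(z,t \right)} = t - 2 = -2 + t$)
$F{\left(m \right)} = \frac{1}{2}$ ($F{\left(m \right)} = \frac{m + \left(m - m\right)}{m + m} = \frac{m + 0}{2 m} = m \frac{1}{2 m} = \frac{1}{2}$)
$c = 12992$ ($c = 203 \cdot 64 = 12992$)
$\sqrt{c + F{\left(O{\left(-4,13 \right)} \right)}} = \sqrt{12992 + \frac{1}{2}} = \sqrt{\frac{25985}{2}} = \frac{\sqrt{51970}}{2}$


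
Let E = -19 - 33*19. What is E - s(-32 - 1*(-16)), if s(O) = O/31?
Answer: -20010/31 ≈ -645.48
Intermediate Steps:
E = -646 (E = -19 - 627 = -646)
s(O) = O/31 (s(O) = O*(1/31) = O/31)
E - s(-32 - 1*(-16)) = -646 - (-32 - 1*(-16))/31 = -646 - (-32 + 16)/31 = -646 - (-16)/31 = -646 - 1*(-16/31) = -646 + 16/31 = -20010/31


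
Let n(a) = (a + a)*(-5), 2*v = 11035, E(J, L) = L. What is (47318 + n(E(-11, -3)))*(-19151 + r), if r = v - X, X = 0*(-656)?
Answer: -645518958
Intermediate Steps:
X = 0
v = 11035/2 (v = (½)*11035 = 11035/2 ≈ 5517.5)
r = 11035/2 (r = 11035/2 - 1*0 = 11035/2 + 0 = 11035/2 ≈ 5517.5)
n(a) = -10*a (n(a) = (2*a)*(-5) = -10*a)
(47318 + n(E(-11, -3)))*(-19151 + r) = (47318 - 10*(-3))*(-19151 + 11035/2) = (47318 + 30)*(-27267/2) = 47348*(-27267/2) = -645518958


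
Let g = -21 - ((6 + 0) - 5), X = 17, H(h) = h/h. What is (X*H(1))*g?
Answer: -374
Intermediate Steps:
H(h) = 1
g = -22 (g = -21 - (6 - 5) = -21 - 1*1 = -21 - 1 = -22)
(X*H(1))*g = (17*1)*(-22) = 17*(-22) = -374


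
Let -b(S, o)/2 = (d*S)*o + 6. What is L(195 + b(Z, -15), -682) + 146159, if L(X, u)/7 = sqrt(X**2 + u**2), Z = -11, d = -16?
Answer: 146159 + 7*sqrt(30309493) ≈ 1.8470e+5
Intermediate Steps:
b(S, o) = -12 + 32*S*o (b(S, o) = -2*((-16*S)*o + 6) = -2*(-16*S*o + 6) = -2*(6 - 16*S*o) = -12 + 32*S*o)
L(X, u) = 7*sqrt(X**2 + u**2)
L(195 + b(Z, -15), -682) + 146159 = 7*sqrt((195 + (-12 + 32*(-11)*(-15)))**2 + (-682)**2) + 146159 = 7*sqrt((195 + (-12 + 5280))**2 + 465124) + 146159 = 7*sqrt((195 + 5268)**2 + 465124) + 146159 = 7*sqrt(5463**2 + 465124) + 146159 = 7*sqrt(29844369 + 465124) + 146159 = 7*sqrt(30309493) + 146159 = 146159 + 7*sqrt(30309493)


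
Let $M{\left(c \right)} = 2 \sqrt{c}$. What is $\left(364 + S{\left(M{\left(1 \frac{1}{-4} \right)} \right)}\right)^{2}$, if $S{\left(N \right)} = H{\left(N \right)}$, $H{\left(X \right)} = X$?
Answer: $\left(364 + i\right)^{2} \approx 1.325 \cdot 10^{5} + 728.0 i$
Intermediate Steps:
$S{\left(N \right)} = N$
$\left(364 + S{\left(M{\left(1 \frac{1}{-4} \right)} \right)}\right)^{2} = \left(364 + 2 \sqrt{1 \frac{1}{-4}}\right)^{2} = \left(364 + 2 \sqrt{1 \left(- \frac{1}{4}\right)}\right)^{2} = \left(364 + 2 \sqrt{- \frac{1}{4}}\right)^{2} = \left(364 + 2 \frac{i}{2}\right)^{2} = \left(364 + i\right)^{2}$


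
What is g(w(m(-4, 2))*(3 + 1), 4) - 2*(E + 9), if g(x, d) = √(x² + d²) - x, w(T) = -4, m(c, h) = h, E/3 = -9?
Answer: 52 + 4*√17 ≈ 68.492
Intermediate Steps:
E = -27 (E = 3*(-9) = -27)
g(x, d) = √(d² + x²) - x
g(w(m(-4, 2))*(3 + 1), 4) - 2*(E + 9) = (√(4² + (-4*(3 + 1))²) - (-4)*(3 + 1)) - 2*(-27 + 9) = (√(16 + (-4*4)²) - (-4)*4) - 2*(-18) = (√(16 + (-16)²) - 1*(-16)) - 1*(-36) = (√(16 + 256) + 16) + 36 = (√272 + 16) + 36 = (4*√17 + 16) + 36 = (16 + 4*√17) + 36 = 52 + 4*√17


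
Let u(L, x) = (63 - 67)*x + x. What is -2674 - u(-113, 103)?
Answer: -2365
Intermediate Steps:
u(L, x) = -3*x (u(L, x) = -4*x + x = -3*x)
-2674 - u(-113, 103) = -2674 - (-3)*103 = -2674 - 1*(-309) = -2674 + 309 = -2365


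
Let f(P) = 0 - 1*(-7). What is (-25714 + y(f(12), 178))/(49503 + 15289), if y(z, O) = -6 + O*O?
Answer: 213/2314 ≈ 0.092048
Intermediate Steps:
f(P) = 7 (f(P) = 0 + 7 = 7)
y(z, O) = -6 + O²
(-25714 + y(f(12), 178))/(49503 + 15289) = (-25714 + (-6 + 178²))/(49503 + 15289) = (-25714 + (-6 + 31684))/64792 = (-25714 + 31678)*(1/64792) = 5964*(1/64792) = 213/2314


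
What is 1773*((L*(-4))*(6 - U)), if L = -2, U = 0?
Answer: 85104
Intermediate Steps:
1773*((L*(-4))*(6 - U)) = 1773*((-2*(-4))*(6 - 1*0)) = 1773*(8*(6 + 0)) = 1773*(8*6) = 1773*48 = 85104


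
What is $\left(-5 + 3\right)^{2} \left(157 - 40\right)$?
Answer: $468$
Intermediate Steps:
$\left(-5 + 3\right)^{2} \left(157 - 40\right) = \left(-2\right)^{2} \left(157 - 40\right) = 4 \cdot 117 = 468$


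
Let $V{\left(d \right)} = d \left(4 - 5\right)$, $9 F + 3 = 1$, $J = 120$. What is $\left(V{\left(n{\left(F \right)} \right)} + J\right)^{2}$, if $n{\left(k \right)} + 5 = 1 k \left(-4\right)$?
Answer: $\frac{1247689}{81} \approx 15404.0$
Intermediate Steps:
$F = - \frac{2}{9}$ ($F = - \frac{1}{3} + \frac{1}{9} \cdot 1 = - \frac{1}{3} + \frac{1}{9} = - \frac{2}{9} \approx -0.22222$)
$n{\left(k \right)} = -5 - 4 k$ ($n{\left(k \right)} = -5 + 1 k \left(-4\right) = -5 + k \left(-4\right) = -5 - 4 k$)
$V{\left(d \right)} = - d$ ($V{\left(d \right)} = d \left(-1\right) = - d$)
$\left(V{\left(n{\left(F \right)} \right)} + J\right)^{2} = \left(- (-5 - - \frac{8}{9}) + 120\right)^{2} = \left(- (-5 + \frac{8}{9}) + 120\right)^{2} = \left(\left(-1\right) \left(- \frac{37}{9}\right) + 120\right)^{2} = \left(\frac{37}{9} + 120\right)^{2} = \left(\frac{1117}{9}\right)^{2} = \frac{1247689}{81}$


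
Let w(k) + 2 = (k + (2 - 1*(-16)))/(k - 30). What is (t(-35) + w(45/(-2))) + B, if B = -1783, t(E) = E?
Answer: -63697/35 ≈ -1819.9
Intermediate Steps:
w(k) = -2 + (18 + k)/(-30 + k) (w(k) = -2 + (k + (2 - 1*(-16)))/(k - 30) = -2 + (k + (2 + 16))/(-30 + k) = -2 + (k + 18)/(-30 + k) = -2 + (18 + k)/(-30 + k))
(t(-35) + w(45/(-2))) + B = (-35 + (78 - 45/(-2))/(-30 + 45/(-2))) - 1783 = (-35 + (78 - 45*(-1)/2)/(-30 + 45*(-½))) - 1783 = (-35 + (78 - 1*(-45/2))/(-30 - 45/2)) - 1783 = (-35 + (78 + 45/2)/(-105/2)) - 1783 = (-35 - 2/105*201/2) - 1783 = (-35 - 67/35) - 1783 = -1292/35 - 1783 = -63697/35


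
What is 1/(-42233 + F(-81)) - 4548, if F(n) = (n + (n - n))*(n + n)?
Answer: -132396829/29111 ≈ -4548.0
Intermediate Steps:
F(n) = 2*n² (F(n) = (n + 0)*(2*n) = n*(2*n) = 2*n²)
1/(-42233 + F(-81)) - 4548 = 1/(-42233 + 2*(-81)²) - 4548 = 1/(-42233 + 2*6561) - 4548 = 1/(-42233 + 13122) - 4548 = 1/(-29111) - 4548 = -1/29111 - 4548 = -132396829/29111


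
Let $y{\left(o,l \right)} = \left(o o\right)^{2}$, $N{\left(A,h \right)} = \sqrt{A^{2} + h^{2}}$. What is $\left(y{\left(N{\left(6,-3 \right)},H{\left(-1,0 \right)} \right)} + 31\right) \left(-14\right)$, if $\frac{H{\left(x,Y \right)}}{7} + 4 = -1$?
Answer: $-28784$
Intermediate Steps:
$H{\left(x,Y \right)} = -35$ ($H{\left(x,Y \right)} = -28 + 7 \left(-1\right) = -28 - 7 = -35$)
$y{\left(o,l \right)} = o^{4}$ ($y{\left(o,l \right)} = \left(o^{2}\right)^{2} = o^{4}$)
$\left(y{\left(N{\left(6,-3 \right)},H{\left(-1,0 \right)} \right)} + 31\right) \left(-14\right) = \left(\left(\sqrt{6^{2} + \left(-3\right)^{2}}\right)^{4} + 31\right) \left(-14\right) = \left(\left(\sqrt{36 + 9}\right)^{4} + 31\right) \left(-14\right) = \left(\left(\sqrt{45}\right)^{4} + 31\right) \left(-14\right) = \left(\left(3 \sqrt{5}\right)^{4} + 31\right) \left(-14\right) = \left(2025 + 31\right) \left(-14\right) = 2056 \left(-14\right) = -28784$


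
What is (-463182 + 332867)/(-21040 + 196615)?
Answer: -26063/35115 ≈ -0.74222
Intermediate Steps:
(-463182 + 332867)/(-21040 + 196615) = -130315/175575 = -130315*1/175575 = -26063/35115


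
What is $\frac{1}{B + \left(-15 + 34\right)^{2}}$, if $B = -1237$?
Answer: $- \frac{1}{876} \approx -0.0011416$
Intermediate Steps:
$\frac{1}{B + \left(-15 + 34\right)^{2}} = \frac{1}{-1237 + \left(-15 + 34\right)^{2}} = \frac{1}{-1237 + 19^{2}} = \frac{1}{-1237 + 361} = \frac{1}{-876} = - \frac{1}{876}$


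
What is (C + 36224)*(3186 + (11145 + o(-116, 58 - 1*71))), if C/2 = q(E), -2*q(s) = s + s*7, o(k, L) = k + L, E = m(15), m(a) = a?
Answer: 512749008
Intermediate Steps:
E = 15
o(k, L) = L + k
q(s) = -4*s (q(s) = -(s + s*7)/2 = -(s + 7*s)/2 = -4*s)
C = -120 (C = 2*(-4*15) = 2*(-60) = -120)
(C + 36224)*(3186 + (11145 + o(-116, 58 - 1*71))) = (-120 + 36224)*(3186 + (11145 + ((58 - 1*71) - 116))) = 36104*(3186 + (11145 + ((58 - 71) - 116))) = 36104*(3186 + (11145 + (-13 - 116))) = 36104*(3186 + (11145 - 129)) = 36104*(3186 + 11016) = 36104*14202 = 512749008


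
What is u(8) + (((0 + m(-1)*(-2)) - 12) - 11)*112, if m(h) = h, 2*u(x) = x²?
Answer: -2320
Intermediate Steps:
u(x) = x²/2
u(8) + (((0 + m(-1)*(-2)) - 12) - 11)*112 = (½)*8² + (((0 - 1*(-2)) - 12) - 11)*112 = (½)*64 + (((0 + 2) - 12) - 11)*112 = 32 + ((2 - 12) - 11)*112 = 32 + (-10 - 11)*112 = 32 - 21*112 = 32 - 2352 = -2320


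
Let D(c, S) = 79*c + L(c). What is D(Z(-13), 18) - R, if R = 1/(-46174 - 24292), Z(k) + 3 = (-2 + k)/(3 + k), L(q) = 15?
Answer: -3646615/35233 ≈ -103.50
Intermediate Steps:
Z(k) = -3 + (-2 + k)/(3 + k)
D(c, S) = 15 + 79*c (D(c, S) = 79*c + 15 = 15 + 79*c)
R = -1/70466 (R = 1/(-70466) = -1/70466 ≈ -1.4191e-5)
D(Z(-13), 18) - R = (15 + 79*((-11 - 2*(-13))/(3 - 13))) - 1*(-1/70466) = (15 + 79*((-11 + 26)/(-10))) + 1/70466 = (15 + 79*(-⅒*15)) + 1/70466 = (15 + 79*(-3/2)) + 1/70466 = (15 - 237/2) + 1/70466 = -207/2 + 1/70466 = -3646615/35233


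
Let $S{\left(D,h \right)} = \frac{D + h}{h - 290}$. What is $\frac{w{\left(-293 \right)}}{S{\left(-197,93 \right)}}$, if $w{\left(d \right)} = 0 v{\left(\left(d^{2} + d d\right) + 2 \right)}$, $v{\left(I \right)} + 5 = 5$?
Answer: $0$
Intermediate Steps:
$v{\left(I \right)} = 0$ ($v{\left(I \right)} = -5 + 5 = 0$)
$w{\left(d \right)} = 0$ ($w{\left(d \right)} = 0 \cdot 0 = 0$)
$S{\left(D,h \right)} = \frac{D + h}{-290 + h}$
$\frac{w{\left(-293 \right)}}{S{\left(-197,93 \right)}} = \frac{0}{\frac{1}{-290 + 93} \left(-197 + 93\right)} = \frac{0}{\frac{1}{-197} \left(-104\right)} = \frac{0}{\left(- \frac{1}{197}\right) \left(-104\right)} = \frac{0}{\frac{104}{197}} = 0 \cdot \frac{197}{104} = 0$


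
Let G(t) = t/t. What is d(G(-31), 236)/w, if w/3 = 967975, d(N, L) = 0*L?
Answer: 0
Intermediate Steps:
G(t) = 1
d(N, L) = 0
w = 2903925 (w = 3*967975 = 2903925)
d(G(-31), 236)/w = 0/2903925 = 0*(1/2903925) = 0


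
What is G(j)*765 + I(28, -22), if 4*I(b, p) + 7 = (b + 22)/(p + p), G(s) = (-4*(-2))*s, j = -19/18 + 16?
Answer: 8048301/88 ≈ 91458.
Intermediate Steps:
j = 269/18 (j = -19*1/18 + 16 = -19/18 + 16 = 269/18 ≈ 14.944)
G(s) = 8*s
I(b, p) = -7/4 + (22 + b)/(8*p) (I(b, p) = -7/4 + ((b + 22)/(p + p))/4 = -7/4 + ((22 + b)/((2*p)))/4 = -7/4 + ((22 + b)*(1/(2*p)))/4 = -7/4 + ((22 + b)/(2*p))/4 = -7/4 + (22 + b)/(8*p))
G(j)*765 + I(28, -22) = (8*(269/18))*765 + (⅛)*(22 + 28 - 14*(-22))/(-22) = (1076/9)*765 + (⅛)*(-1/22)*(22 + 28 + 308) = 91460 + (⅛)*(-1/22)*358 = 91460 - 179/88 = 8048301/88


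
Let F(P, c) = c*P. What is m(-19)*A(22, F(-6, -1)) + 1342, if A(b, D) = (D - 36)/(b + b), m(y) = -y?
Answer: 29239/22 ≈ 1329.0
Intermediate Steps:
F(P, c) = P*c
A(b, D) = (-36 + D)/(2*b) (A(b, D) = (-36 + D)/((2*b)) = (-36 + D)*(1/(2*b)) = (-36 + D)/(2*b))
m(-19)*A(22, F(-6, -1)) + 1342 = (-1*(-19))*((½)*(-36 - 6*(-1))/22) + 1342 = 19*((½)*(1/22)*(-36 + 6)) + 1342 = 19*((½)*(1/22)*(-30)) + 1342 = 19*(-15/22) + 1342 = -285/22 + 1342 = 29239/22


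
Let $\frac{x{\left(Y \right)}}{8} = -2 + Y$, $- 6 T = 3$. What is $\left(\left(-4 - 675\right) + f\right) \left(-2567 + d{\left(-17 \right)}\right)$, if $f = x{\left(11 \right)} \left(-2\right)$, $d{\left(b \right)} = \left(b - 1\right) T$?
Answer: $2105234$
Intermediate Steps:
$T = - \frac{1}{2}$ ($T = \left(- \frac{1}{6}\right) 3 = - \frac{1}{2} \approx -0.5$)
$d{\left(b \right)} = \frac{1}{2} - \frac{b}{2}$ ($d{\left(b \right)} = \left(b - 1\right) \left(- \frac{1}{2}\right) = \left(-1 + b\right) \left(- \frac{1}{2}\right) = \frac{1}{2} - \frac{b}{2}$)
$x{\left(Y \right)} = -16 + 8 Y$ ($x{\left(Y \right)} = 8 \left(-2 + Y\right) = -16 + 8 Y$)
$f = -144$ ($f = \left(-16 + 8 \cdot 11\right) \left(-2\right) = \left(-16 + 88\right) \left(-2\right) = 72 \left(-2\right) = -144$)
$\left(\left(-4 - 675\right) + f\right) \left(-2567 + d{\left(-17 \right)}\right) = \left(\left(-4 - 675\right) - 144\right) \left(-2567 + \left(\frac{1}{2} - - \frac{17}{2}\right)\right) = \left(\left(-4 - 675\right) - 144\right) \left(-2567 + \left(\frac{1}{2} + \frac{17}{2}\right)\right) = \left(-679 - 144\right) \left(-2567 + 9\right) = \left(-823\right) \left(-2558\right) = 2105234$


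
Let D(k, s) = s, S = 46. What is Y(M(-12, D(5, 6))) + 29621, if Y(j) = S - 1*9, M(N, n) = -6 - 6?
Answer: 29658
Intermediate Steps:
M(N, n) = -12
Y(j) = 37 (Y(j) = 46 - 1*9 = 46 - 9 = 37)
Y(M(-12, D(5, 6))) + 29621 = 37 + 29621 = 29658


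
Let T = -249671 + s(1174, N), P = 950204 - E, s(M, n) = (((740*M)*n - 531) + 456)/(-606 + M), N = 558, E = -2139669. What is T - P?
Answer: -1412092987/568 ≈ -2.4861e+6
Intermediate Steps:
s(M, n) = (-75 + 740*M*n)/(-606 + M) (s(M, n) = ((740*M*n - 531) + 456)/(-606 + M) = ((-531 + 740*M*n) + 456)/(-606 + M) = (-75 + 740*M*n)/(-606 + M))
P = 3089873 (P = 950204 - 1*(-2139669) = 950204 + 2139669 = 3089873)
T = 342954877/568 (T = -249671 + 5*(-15 + 148*1174*558)/(-606 + 1174) = -249671 + 5*(-15 + 96953616)/568 = -249671 + 5*(1/568)*96953601 = -249671 + 484768005/568 = 342954877/568 ≈ 6.0379e+5)
T - P = 342954877/568 - 1*3089873 = 342954877/568 - 3089873 = -1412092987/568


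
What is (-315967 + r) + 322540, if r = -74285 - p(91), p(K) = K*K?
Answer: -75993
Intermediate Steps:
p(K) = K**2
r = -82566 (r = -74285 - 1*91**2 = -74285 - 1*8281 = -74285 - 8281 = -82566)
(-315967 + r) + 322540 = (-315967 - 82566) + 322540 = -398533 + 322540 = -75993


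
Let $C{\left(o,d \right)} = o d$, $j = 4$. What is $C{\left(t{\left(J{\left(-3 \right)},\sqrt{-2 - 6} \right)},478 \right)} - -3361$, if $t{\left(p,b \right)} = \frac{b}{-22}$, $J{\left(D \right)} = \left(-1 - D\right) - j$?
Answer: $3361 - \frac{478 i \sqrt{2}}{11} \approx 3361.0 - 61.454 i$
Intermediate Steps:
$J{\left(D \right)} = -5 - D$ ($J{\left(D \right)} = \left(-1 - D\right) - 4 = -5 - D$)
$t{\left(p,b \right)} = - \frac{b}{22}$ ($t{\left(p,b \right)} = b \left(- \frac{1}{22}\right) = - \frac{b}{22}$)
$C{\left(o,d \right)} = d o$
$C{\left(t{\left(J{\left(-3 \right)},\sqrt{-2 - 6} \right)},478 \right)} - -3361 = 478 \left(- \frac{\sqrt{-2 - 6}}{22}\right) - -3361 = 478 \left(- \frac{\sqrt{-8}}{22}\right) + 3361 = 478 \left(- \frac{2 i \sqrt{2}}{22}\right) + 3361 = 478 \left(- \frac{i \sqrt{2}}{11}\right) + 3361 = - \frac{478 i \sqrt{2}}{11} + 3361 = 3361 - \frac{478 i \sqrt{2}}{11}$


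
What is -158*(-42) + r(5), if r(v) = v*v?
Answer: 6661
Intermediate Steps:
r(v) = v**2
-158*(-42) + r(5) = -158*(-42) + 5**2 = 6636 + 25 = 6661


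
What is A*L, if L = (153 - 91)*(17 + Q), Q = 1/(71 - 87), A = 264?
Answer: 277233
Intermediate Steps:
Q = -1/16 (Q = 1/(-16) = -1/16 ≈ -0.062500)
L = 8401/8 (L = (153 - 91)*(17 - 1/16) = 62*(271/16) = 8401/8 ≈ 1050.1)
A*L = 264*(8401/8) = 277233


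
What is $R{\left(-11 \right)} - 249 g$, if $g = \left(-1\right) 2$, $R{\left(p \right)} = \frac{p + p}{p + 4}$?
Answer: $\frac{3508}{7} \approx 501.14$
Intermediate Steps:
$R{\left(p \right)} = \frac{2 p}{4 + p}$
$g = -2$
$R{\left(-11 \right)} - 249 g = 2 \left(-11\right) \frac{1}{4 - 11} - -498 = 2 \left(-11\right) \frac{1}{-7} + 498 = 2 \left(-11\right) \left(- \frac{1}{7}\right) + 498 = \frac{22}{7} + 498 = \frac{3508}{7}$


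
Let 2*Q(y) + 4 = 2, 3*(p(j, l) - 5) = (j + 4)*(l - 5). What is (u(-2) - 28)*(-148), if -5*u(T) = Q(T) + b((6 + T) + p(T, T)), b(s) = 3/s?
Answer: 268768/65 ≈ 4134.9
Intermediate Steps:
p(j, l) = 5 + (-5 + l)*(4 + j)/3 (p(j, l) = 5 + ((j + 4)*(l - 5))/3 = 5 + ((4 + j)*(-5 + l))/3 = 5 + ((-5 + l)*(4 + j))/3 = 5 + (-5 + l)*(4 + j)/3)
Q(y) = -1 (Q(y) = -2 + (½)*2 = -2 + 1 = -1)
u(T) = ⅕ - 3/(5*(13/3 + T²/3 + 2*T/3)) (u(T) = -(-1 + 3/((6 + T) + (-5/3 - 5*T/3 + 4*T/3 + T*T/3)))/5 = -(-1 + 3/((6 + T) + (-5/3 - 5*T/3 + 4*T/3 + T²/3)))/5 = -(-1 + 3/((6 + T) + (-5/3 - T/3 + T²/3)))/5 = -(-1 + 3/(13/3 + T²/3 + 2*T/3))/5 = ⅕ - 3/(5*(13/3 + T²/3 + 2*T/3)))
(u(-2) - 28)*(-148) = ((4 + (-2)² + 2*(-2))/(5*(13 + (-2)² + 2*(-2))) - 28)*(-148) = ((4 + 4 - 4)/(5*(13 + 4 - 4)) - 28)*(-148) = ((⅕)*4/13 - 28)*(-148) = ((⅕)*(1/13)*4 - 28)*(-148) = (4/65 - 28)*(-148) = -1816/65*(-148) = 268768/65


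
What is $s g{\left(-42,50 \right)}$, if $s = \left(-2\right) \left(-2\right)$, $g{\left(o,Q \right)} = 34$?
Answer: $136$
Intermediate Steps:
$s = 4$
$s g{\left(-42,50 \right)} = 4 \cdot 34 = 136$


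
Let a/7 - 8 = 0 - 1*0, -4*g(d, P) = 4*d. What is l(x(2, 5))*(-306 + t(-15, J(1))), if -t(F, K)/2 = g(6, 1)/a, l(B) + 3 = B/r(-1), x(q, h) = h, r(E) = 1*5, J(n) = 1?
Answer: 4281/7 ≈ 611.57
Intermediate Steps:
g(d, P) = -d
r(E) = 5
a = 56 (a = 56 + 7*(0 - 1*0) = 56 + 7*(0 + 0) = 56 + 7*0 = 56 + 0 = 56)
l(B) = -3 + B/5
t(F, K) = 3/14 (t(F, K) = -2*(-1*6)/56 = -(-12)/56 = -2*(-3/28) = 3/14)
l(x(2, 5))*(-306 + t(-15, J(1))) = (-3 + (⅕)*5)*(-306 + 3/14) = (-3 + 1)*(-4281/14) = -2*(-4281/14) = 4281/7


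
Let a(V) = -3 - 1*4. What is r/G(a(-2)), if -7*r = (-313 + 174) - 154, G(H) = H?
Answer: -293/49 ≈ -5.9796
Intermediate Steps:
a(V) = -7 (a(V) = -3 - 4 = -7)
r = 293/7 (r = -((-313 + 174) - 154)/7 = -(-139 - 154)/7 = -1/7*(-293) = 293/7 ≈ 41.857)
r/G(a(-2)) = (293/7)/(-7) = (293/7)*(-1/7) = -293/49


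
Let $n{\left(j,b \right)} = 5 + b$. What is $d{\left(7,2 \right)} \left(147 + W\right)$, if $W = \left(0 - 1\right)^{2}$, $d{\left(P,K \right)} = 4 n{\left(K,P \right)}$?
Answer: $7104$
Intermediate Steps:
$d{\left(P,K \right)} = 20 + 4 P$ ($d{\left(P,K \right)} = 4 \left(5 + P\right) = 20 + 4 P$)
$W = 1$ ($W = \left(-1\right)^{2} = 1$)
$d{\left(7,2 \right)} \left(147 + W\right) = \left(20 + 4 \cdot 7\right) \left(147 + 1\right) = \left(20 + 28\right) 148 = 48 \cdot 148 = 7104$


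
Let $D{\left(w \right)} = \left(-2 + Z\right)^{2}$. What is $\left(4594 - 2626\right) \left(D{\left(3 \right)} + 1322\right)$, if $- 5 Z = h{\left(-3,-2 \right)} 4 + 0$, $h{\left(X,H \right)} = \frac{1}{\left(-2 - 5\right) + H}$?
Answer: $\frac{1760996576}{675} \approx 2.6089 \cdot 10^{6}$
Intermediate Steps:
$h{\left(X,H \right)} = \frac{1}{-7 + H}$ ($h{\left(X,H \right)} = \frac{1}{\left(-2 - 5\right) + H} = \frac{1}{-7 + H}$)
$Z = \frac{4}{45}$ ($Z = - \frac{\frac{1}{-7 - 2} \cdot 4 + 0}{5} = - \frac{\frac{1}{-9} \cdot 4 + 0}{5} = - \frac{\left(- \frac{1}{9}\right) 4 + 0}{5} = - \frac{- \frac{4}{9} + 0}{5} = \left(- \frac{1}{5}\right) \left(- \frac{4}{9}\right) = \frac{4}{45} \approx 0.088889$)
$D{\left(w \right)} = \frac{7396}{2025}$ ($D{\left(w \right)} = \left(-2 + \frac{4}{45}\right)^{2} = \left(- \frac{86}{45}\right)^{2} = \frac{7396}{2025}$)
$\left(4594 - 2626\right) \left(D{\left(3 \right)} + 1322\right) = \left(4594 - 2626\right) \left(\frac{7396}{2025} + 1322\right) = 1968 \cdot \frac{2684446}{2025} = \frac{1760996576}{675}$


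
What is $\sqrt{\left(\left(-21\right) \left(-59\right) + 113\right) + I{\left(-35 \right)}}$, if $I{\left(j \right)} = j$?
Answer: $\sqrt{1317} \approx 36.29$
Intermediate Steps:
$\sqrt{\left(\left(-21\right) \left(-59\right) + 113\right) + I{\left(-35 \right)}} = \sqrt{\left(\left(-21\right) \left(-59\right) + 113\right) - 35} = \sqrt{\left(1239 + 113\right) - 35} = \sqrt{1352 - 35} = \sqrt{1317}$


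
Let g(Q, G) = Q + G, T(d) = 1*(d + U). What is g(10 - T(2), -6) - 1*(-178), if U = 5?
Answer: 175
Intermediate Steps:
T(d) = 5 + d (T(d) = 1*(d + 5) = 1*(5 + d) = 5 + d)
g(Q, G) = G + Q
g(10 - T(2), -6) - 1*(-178) = (-6 + (10 - (5 + 2))) - 1*(-178) = (-6 + (10 - 1*7)) + 178 = (-6 + (10 - 7)) + 178 = (-6 + 3) + 178 = -3 + 178 = 175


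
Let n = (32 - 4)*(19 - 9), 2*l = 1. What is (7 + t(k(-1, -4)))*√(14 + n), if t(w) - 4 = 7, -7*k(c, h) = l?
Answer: 126*√6 ≈ 308.64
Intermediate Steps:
l = ½ (l = (½)*1 = ½ ≈ 0.50000)
k(c, h) = -1/14 (k(c, h) = -⅐*½ = -1/14)
t(w) = 11 (t(w) = 4 + 7 = 11)
n = 280 (n = 28*10 = 280)
(7 + t(k(-1, -4)))*√(14 + n) = (7 + 11)*√(14 + 280) = 18*√294 = 18*(7*√6) = 126*√6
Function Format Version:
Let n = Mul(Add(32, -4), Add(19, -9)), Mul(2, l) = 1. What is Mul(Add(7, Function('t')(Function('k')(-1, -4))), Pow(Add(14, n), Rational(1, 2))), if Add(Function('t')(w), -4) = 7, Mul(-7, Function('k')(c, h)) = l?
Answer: Mul(126, Pow(6, Rational(1, 2))) ≈ 308.64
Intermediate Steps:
l = Rational(1, 2) (l = Mul(Rational(1, 2), 1) = Rational(1, 2) ≈ 0.50000)
Function('k')(c, h) = Rational(-1, 14) (Function('k')(c, h) = Mul(Rational(-1, 7), Rational(1, 2)) = Rational(-1, 14))
Function('t')(w) = 11 (Function('t')(w) = Add(4, 7) = 11)
n = 280 (n = Mul(28, 10) = 280)
Mul(Add(7, Function('t')(Function('k')(-1, -4))), Pow(Add(14, n), Rational(1, 2))) = Mul(Add(7, 11), Pow(Add(14, 280), Rational(1, 2))) = Mul(18, Pow(294, Rational(1, 2))) = Mul(18, Mul(7, Pow(6, Rational(1, 2)))) = Mul(126, Pow(6, Rational(1, 2)))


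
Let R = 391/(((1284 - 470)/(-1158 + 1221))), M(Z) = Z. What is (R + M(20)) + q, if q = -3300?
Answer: -2645287/814 ≈ -3249.7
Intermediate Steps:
R = 24633/814 (R = 391/((814/63)) = 391/((814*(1/63))) = 391/(814/63) = 391*(63/814) = 24633/814 ≈ 30.262)
(R + M(20)) + q = (24633/814 + 20) - 3300 = 40913/814 - 3300 = -2645287/814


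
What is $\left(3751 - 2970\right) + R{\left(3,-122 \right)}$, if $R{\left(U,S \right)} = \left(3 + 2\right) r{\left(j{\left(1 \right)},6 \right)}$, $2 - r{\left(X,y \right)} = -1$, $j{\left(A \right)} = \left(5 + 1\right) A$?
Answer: $796$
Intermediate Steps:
$j{\left(A \right)} = 6 A$
$r{\left(X,y \right)} = 3$ ($r{\left(X,y \right)} = 2 - -1 = 2 + 1 = 3$)
$R{\left(U,S \right)} = 15$ ($R{\left(U,S \right)} = \left(3 + 2\right) 3 = 5 \cdot 3 = 15$)
$\left(3751 - 2970\right) + R{\left(3,-122 \right)} = \left(3751 - 2970\right) + 15 = 781 + 15 = 796$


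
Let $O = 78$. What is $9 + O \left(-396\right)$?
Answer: $-30879$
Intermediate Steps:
$9 + O \left(-396\right) = 9 + 78 \left(-396\right) = 9 - 30888 = -30879$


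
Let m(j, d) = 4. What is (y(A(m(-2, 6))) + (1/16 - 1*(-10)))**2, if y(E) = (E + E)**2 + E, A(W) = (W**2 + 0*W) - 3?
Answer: 125104225/256 ≈ 4.8869e+5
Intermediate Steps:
A(W) = -3 + W**2 (A(W) = (W**2 + 0) - 3 = W**2 - 3 = -3 + W**2)
y(E) = E + 4*E**2 (y(E) = (2*E)**2 + E = 4*E**2 + E = E + 4*E**2)
(y(A(m(-2, 6))) + (1/16 - 1*(-10)))**2 = ((-3 + 4**2)*(1 + 4*(-3 + 4**2)) + (1/16 - 1*(-10)))**2 = ((-3 + 16)*(1 + 4*(-3 + 16)) + (1/16 + 10))**2 = (13*(1 + 4*13) + 161/16)**2 = (13*(1 + 52) + 161/16)**2 = (13*53 + 161/16)**2 = (689 + 161/16)**2 = (11185/16)**2 = 125104225/256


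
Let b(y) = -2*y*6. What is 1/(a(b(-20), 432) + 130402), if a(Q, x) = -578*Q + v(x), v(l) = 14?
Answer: -1/8304 ≈ -0.00012042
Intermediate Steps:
b(y) = -12*y
a(Q, x) = 14 - 578*Q (a(Q, x) = -578*Q + 14 = 14 - 578*Q)
1/(a(b(-20), 432) + 130402) = 1/((14 - (-6936)*(-20)) + 130402) = 1/((14 - 578*240) + 130402) = 1/((14 - 138720) + 130402) = 1/(-138706 + 130402) = 1/(-8304) = -1/8304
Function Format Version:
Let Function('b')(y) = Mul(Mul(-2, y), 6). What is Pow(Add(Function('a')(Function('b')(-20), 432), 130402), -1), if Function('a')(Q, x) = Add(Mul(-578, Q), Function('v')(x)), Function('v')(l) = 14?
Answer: Rational(-1, 8304) ≈ -0.00012042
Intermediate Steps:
Function('b')(y) = Mul(-12, y)
Function('a')(Q, x) = Add(14, Mul(-578, Q)) (Function('a')(Q, x) = Add(Mul(-578, Q), 14) = Add(14, Mul(-578, Q)))
Pow(Add(Function('a')(Function('b')(-20), 432), 130402), -1) = Pow(Add(Add(14, Mul(-578, Mul(-12, -20))), 130402), -1) = Pow(Add(Add(14, Mul(-578, 240)), 130402), -1) = Pow(Add(Add(14, -138720), 130402), -1) = Pow(Add(-138706, 130402), -1) = Pow(-8304, -1) = Rational(-1, 8304)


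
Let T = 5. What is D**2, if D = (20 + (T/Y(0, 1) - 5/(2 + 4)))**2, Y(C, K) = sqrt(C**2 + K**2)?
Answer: 442050625/1296 ≈ 3.4109e+5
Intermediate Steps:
D = 21025/36 (D = (20 + (5/(sqrt(0**2 + 1**2)) - 5/(2 + 4)))**2 = (20 + (5/(sqrt(0 + 1)) - 5/6))**2 = (20 + (5/(sqrt(1)) - 5*1/6))**2 = (20 + (5/1 - 5/6))**2 = (20 + (5*1 - 5/6))**2 = (20 + (5 - 5/6))**2 = (20 + 25/6)**2 = (145/6)**2 = 21025/36 ≈ 584.03)
D**2 = (21025/36)**2 = 442050625/1296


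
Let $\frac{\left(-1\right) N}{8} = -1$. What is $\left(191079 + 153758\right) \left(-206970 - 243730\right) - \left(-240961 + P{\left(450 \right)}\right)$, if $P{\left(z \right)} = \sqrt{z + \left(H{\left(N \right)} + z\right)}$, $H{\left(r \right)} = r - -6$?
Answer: $-155417794939 - \sqrt{914} \approx -1.5542 \cdot 10^{11}$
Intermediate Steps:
$N = 8$ ($N = \left(-8\right) \left(-1\right) = 8$)
$H{\left(r \right)} = 6 + r$ ($H{\left(r \right)} = r + 6 = 6 + r$)
$P{\left(z \right)} = \sqrt{14 + 2 z}$ ($P{\left(z \right)} = \sqrt{z + \left(\left(6 + 8\right) + z\right)} = \sqrt{z + \left(14 + z\right)} = \sqrt{14 + 2 z}$)
$\left(191079 + 153758\right) \left(-206970 - 243730\right) - \left(-240961 + P{\left(450 \right)}\right) = \left(191079 + 153758\right) \left(-206970 - 243730\right) + \left(240961 - \sqrt{14 + 2 \cdot 450}\right) = 344837 \left(-450700\right) + \left(240961 - \sqrt{14 + 900}\right) = -155418035900 + \left(240961 - \sqrt{914}\right) = -155417794939 - \sqrt{914}$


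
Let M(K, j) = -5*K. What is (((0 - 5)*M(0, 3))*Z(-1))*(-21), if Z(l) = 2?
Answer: 0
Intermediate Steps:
(((0 - 5)*M(0, 3))*Z(-1))*(-21) = (((0 - 5)*(-5*0))*2)*(-21) = (-5*0*2)*(-21) = (0*2)*(-21) = 0*(-21) = 0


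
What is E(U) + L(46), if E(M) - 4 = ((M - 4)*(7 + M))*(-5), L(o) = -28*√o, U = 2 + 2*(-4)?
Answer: 54 - 28*√46 ≈ -135.91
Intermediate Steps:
U = -6 (U = 2 - 8 = -6)
E(M) = 4 - 5*(-4 + M)*(7 + M) (E(M) = 4 + ((M - 4)*(7 + M))*(-5) = 4 + ((-4 + M)*(7 + M))*(-5) = 4 - 5*(-4 + M)*(7 + M))
E(U) + L(46) = (144 - 15*(-6) - 5*(-6)²) - 28*√46 = (144 + 90 - 5*36) - 28*√46 = (144 + 90 - 180) - 28*√46 = 54 - 28*√46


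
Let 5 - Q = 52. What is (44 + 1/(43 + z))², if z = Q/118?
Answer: 48976345636/25270729 ≈ 1938.1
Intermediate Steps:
Q = -47 (Q = 5 - 1*52 = 5 - 52 = -47)
z = -47/118 ≈ -0.39830
(44 + 1/(43 + z))² = (44 + 1/(43 - 47/118))² = (44 + 1/(5027/118))² = (44 + 118/5027)² = (221306/5027)² = 48976345636/25270729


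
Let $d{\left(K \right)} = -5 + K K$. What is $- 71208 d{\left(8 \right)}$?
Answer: $-4201272$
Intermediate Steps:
$d{\left(K \right)} = -5 + K^{2}$
$- 71208 d{\left(8 \right)} = - 71208 \left(-5 + 8^{2}\right) = - 71208 \left(-5 + 64\right) = \left(-71208\right) 59 = -4201272$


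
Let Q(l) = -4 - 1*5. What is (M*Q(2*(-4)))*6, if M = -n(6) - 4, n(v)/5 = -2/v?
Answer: 126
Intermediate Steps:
n(v) = -10/v (n(v) = 5*(-2/v) = -10/v)
Q(l) = -9 (Q(l) = -4 - 5 = -9)
M = -7/3 (M = -(-10)/6 - 4 = -1*(-5/3) - 4 = 5/3 - 4 = -7/3 ≈ -2.3333)
(M*Q(2*(-4)))*6 = -7/3*(-9)*6 = 21*6 = 126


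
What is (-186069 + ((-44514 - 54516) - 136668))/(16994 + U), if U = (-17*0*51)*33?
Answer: -421767/16994 ≈ -24.819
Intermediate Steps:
U = 0 (U = (0*51)*33 = 0*33 = 0)
(-186069 + ((-44514 - 54516) - 136668))/(16994 + U) = (-186069 + ((-44514 - 54516) - 136668))/(16994 + 0) = (-186069 + (-99030 - 136668))/16994 = (-186069 - 235698)*(1/16994) = -421767*1/16994 = -421767/16994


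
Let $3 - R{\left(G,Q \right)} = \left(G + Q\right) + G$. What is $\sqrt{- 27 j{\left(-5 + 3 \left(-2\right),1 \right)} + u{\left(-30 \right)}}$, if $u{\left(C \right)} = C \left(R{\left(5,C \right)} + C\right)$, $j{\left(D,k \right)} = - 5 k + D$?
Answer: $\sqrt{642} \approx 25.338$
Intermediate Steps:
$j{\left(D,k \right)} = D - 5 k$
$R{\left(G,Q \right)} = 3 - Q - 2 G$ ($R{\left(G,Q \right)} = 3 - \left(\left(G + Q\right) + G\right) = 3 - \left(Q + 2 G\right) = 3 - Q - 2 G$)
$u{\left(C \right)} = - 7 C$ ($u{\left(C \right)} = C \left(\left(3 - C - 10\right) + C\right) = C \left(\left(-7 - C\right) + C\right) = C \left(-7\right) = - 7 C$)
$\sqrt{- 27 j{\left(-5 + 3 \left(-2\right),1 \right)} + u{\left(-30 \right)}} = \sqrt{- 27 \left(\left(-5 + 3 \left(-2\right)\right) - 5\right) - -210} = \sqrt{- 27 \left(\left(-5 - 6\right) - 5\right) + 210} = \sqrt{- 27 \left(-11 - 5\right) + 210} = \sqrt{\left(-27\right) \left(-16\right) + 210} = \sqrt{432 + 210} = \sqrt{642}$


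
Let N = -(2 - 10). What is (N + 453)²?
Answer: 212521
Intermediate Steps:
N = 8 (N = -1*(-8) = 8)
(N + 453)² = (8 + 453)² = 461² = 212521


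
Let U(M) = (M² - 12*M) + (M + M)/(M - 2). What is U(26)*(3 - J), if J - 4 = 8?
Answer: -6591/2 ≈ -3295.5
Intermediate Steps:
J = 12 (J = 4 + 8 = 12)
U(M) = M² - 12*M + 2*M/(-2 + M) (U(M) = (M² - 12*M) + (2*M)/(-2 + M) = (M² - 12*M) + 2*M/(-2 + M) = M² - 12*M + 2*M/(-2 + M))
U(26)*(3 - J) = (26*(26 + 26² - 14*26)/(-2 + 26))*(3 - 1*12) = (26*(26 + 676 - 364)/24)*(3 - 12) = (26*(1/24)*338)*(-9) = (2197/6)*(-9) = -6591/2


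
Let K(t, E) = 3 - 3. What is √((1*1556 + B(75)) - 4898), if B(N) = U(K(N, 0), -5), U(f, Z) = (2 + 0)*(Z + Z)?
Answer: 41*I*√2 ≈ 57.983*I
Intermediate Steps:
K(t, E) = 0
U(f, Z) = 4*Z (U(f, Z) = 2*(2*Z) = 4*Z)
B(N) = -20 (B(N) = 4*(-5) = -20)
√((1*1556 + B(75)) - 4898) = √((1*1556 - 20) - 4898) = √((1556 - 20) - 4898) = √(1536 - 4898) = √(-3362) = 41*I*√2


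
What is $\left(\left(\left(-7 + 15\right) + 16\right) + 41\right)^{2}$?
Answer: $4225$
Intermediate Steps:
$\left(\left(\left(-7 + 15\right) + 16\right) + 41\right)^{2} = \left(\left(8 + 16\right) + 41\right)^{2} = \left(24 + 41\right)^{2} = 65^{2} = 4225$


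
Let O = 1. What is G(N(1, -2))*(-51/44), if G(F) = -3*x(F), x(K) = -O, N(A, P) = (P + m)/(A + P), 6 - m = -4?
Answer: -153/44 ≈ -3.4773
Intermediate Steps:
m = 10 (m = 6 - 1*(-4) = 6 + 4 = 10)
N(A, P) = (10 + P)/(A + P) (N(A, P) = (P + 10)/(A + P) = (10 + P)/(A + P))
x(K) = -1 (x(K) = -1*1 = -1)
G(F) = 3 (G(F) = -3*(-1) = 3)
G(N(1, -2))*(-51/44) = 3*(-51/44) = -153/44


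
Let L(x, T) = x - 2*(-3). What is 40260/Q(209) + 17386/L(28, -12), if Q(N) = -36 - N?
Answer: 289073/833 ≈ 347.03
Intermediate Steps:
L(x, T) = 6 + x (L(x, T) = x + 6 = 6 + x)
40260/Q(209) + 17386/L(28, -12) = 40260/(-36 - 1*209) + 17386/(6 + 28) = 40260/(-36 - 209) + 17386/34 = 40260/(-245) + 17386*(1/34) = 40260*(-1/245) + 8693/17 = -8052/49 + 8693/17 = 289073/833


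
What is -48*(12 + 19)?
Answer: -1488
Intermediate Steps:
-48*(12 + 19) = -48*31 = -6*248 = -1488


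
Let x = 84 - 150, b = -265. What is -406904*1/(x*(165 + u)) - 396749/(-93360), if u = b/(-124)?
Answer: 175109141407/4256749200 ≈ 41.137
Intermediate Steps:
u = 265/124 (u = -265/(-124) = -265*(-1/124) = 265/124 ≈ 2.1371)
x = -66
-406904*1/(x*(165 + u)) - 396749/(-93360) = -406904*(-1/(66*(165 + 265/124))) - 396749/(-93360) = -406904/((20725/124)*(-66)) - 396749*(-1/93360) = -406904/(-683925/62) + 396749/93360 = -406904*(-62/683925) + 396749/93360 = 25228048/683925 + 396749/93360 = 175109141407/4256749200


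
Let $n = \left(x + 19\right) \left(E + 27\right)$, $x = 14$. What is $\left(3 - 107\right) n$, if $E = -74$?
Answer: $161304$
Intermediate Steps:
$n = -1551$ ($n = \left(14 + 19\right) \left(-74 + 27\right) = 33 \left(-47\right) = -1551$)
$\left(3 - 107\right) n = \left(3 - 107\right) \left(-1551\right) = \left(-104\right) \left(-1551\right) = 161304$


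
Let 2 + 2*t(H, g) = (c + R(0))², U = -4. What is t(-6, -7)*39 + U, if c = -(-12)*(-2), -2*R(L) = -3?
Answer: 78631/8 ≈ 9828.9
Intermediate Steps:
R(L) = 3/2 (R(L) = -½*(-3) = 3/2)
c = -24 (c = -3*8 = -24)
t(H, g) = 2017/8 (t(H, g) = -1 + (-24 + 3/2)²/2 = -1 + (-45/2)²/2 = -1 + (½)*(2025/4) = -1 + 2025/8 = 2017/8)
t(-6, -7)*39 + U = (2017/8)*39 - 4 = 78663/8 - 4 = 78631/8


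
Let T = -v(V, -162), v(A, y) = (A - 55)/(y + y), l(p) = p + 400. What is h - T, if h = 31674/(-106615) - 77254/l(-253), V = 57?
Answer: -445024153687/846309870 ≈ -525.84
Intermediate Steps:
l(p) = 400 + p
v(A, y) = (-55 + A)/(2*y) (v(A, y) = (-55 + A)/((2*y)) = (-55 + A)*(1/(2*y)) = (-55 + A)/(2*y))
h = -8241091288/15672405 (h = 31674/(-106615) - 77254/(400 - 253) = 31674*(-1/106615) - 77254/147 = -31674/106615 - 77254*1/147 = -31674/106615 - 77254/147 = -8241091288/15672405 ≈ -525.83)
T = 1/162 (T = -(-55 + 57)/(2*(-162)) = -(-1)*2/(2*162) = -1*(-1/162) = 1/162 ≈ 0.0061728)
h - T = -8241091288/15672405 - 1*1/162 = -8241091288/15672405 - 1/162 = -445024153687/846309870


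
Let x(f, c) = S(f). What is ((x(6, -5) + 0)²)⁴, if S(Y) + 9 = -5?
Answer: 1475789056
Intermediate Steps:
S(Y) = -14 (S(Y) = -9 - 5 = -14)
x(f, c) = -14
((x(6, -5) + 0)²)⁴ = ((-14 + 0)²)⁴ = ((-14)²)⁴ = 196⁴ = 1475789056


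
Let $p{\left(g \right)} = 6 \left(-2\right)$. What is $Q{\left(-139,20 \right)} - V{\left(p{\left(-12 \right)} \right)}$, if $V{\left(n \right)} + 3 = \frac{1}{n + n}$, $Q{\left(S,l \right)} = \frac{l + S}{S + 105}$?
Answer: $\frac{157}{24} \approx 6.5417$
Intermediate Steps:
$Q{\left(S,l \right)} = \frac{S + l}{105 + S}$
$p{\left(g \right)} = -12$
$V{\left(n \right)} = -3 + \frac{1}{2 n}$ ($V{\left(n \right)} = -3 + \frac{1}{n + n} = -3 + \frac{1}{2 n}$)
$Q{\left(-139,20 \right)} - V{\left(p{\left(-12 \right)} \right)} = \frac{-139 + 20}{105 - 139} - \left(-3 + \frac{1}{2 \left(-12\right)}\right) = \frac{1}{-34} \left(-119\right) - \left(-3 + \frac{1}{2} \left(- \frac{1}{12}\right)\right) = \left(- \frac{1}{34}\right) \left(-119\right) - \left(-3 - \frac{1}{24}\right) = \frac{7}{2} - - \frac{73}{24} = \frac{7}{2} + \frac{73}{24} = \frac{157}{24}$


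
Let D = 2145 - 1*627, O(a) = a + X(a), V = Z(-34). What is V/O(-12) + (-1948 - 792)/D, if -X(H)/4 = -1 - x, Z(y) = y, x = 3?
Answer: -15643/1518 ≈ -10.305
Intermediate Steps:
X(H) = 16 (X(H) = -4*(-1 - 1*3) = -4*(-1 - 3) = -4*(-4) = 16)
V = -34
O(a) = 16 + a (O(a) = a + 16 = 16 + a)
D = 1518 (D = 2145 - 627 = 1518)
V/O(-12) + (-1948 - 792)/D = -34/(16 - 12) + (-1948 - 792)/1518 = -34/4 - 2740*1/1518 = -34*¼ - 1370/759 = -17/2 - 1370/759 = -15643/1518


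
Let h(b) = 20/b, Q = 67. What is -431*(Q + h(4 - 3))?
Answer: -37497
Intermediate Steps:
-431*(Q + h(4 - 3)) = -431*(67 + 20/(4 - 3)) = -431*(67 + 20/1) = -431*(67 + 20*1) = -431*(67 + 20) = -431*87 = -37497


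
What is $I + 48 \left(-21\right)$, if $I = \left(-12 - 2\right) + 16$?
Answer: $-1006$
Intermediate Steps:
$I = 2$ ($I = -14 + 16 = 2$)
$I + 48 \left(-21\right) = 2 + 48 \left(-21\right) = 2 - 1008 = -1006$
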